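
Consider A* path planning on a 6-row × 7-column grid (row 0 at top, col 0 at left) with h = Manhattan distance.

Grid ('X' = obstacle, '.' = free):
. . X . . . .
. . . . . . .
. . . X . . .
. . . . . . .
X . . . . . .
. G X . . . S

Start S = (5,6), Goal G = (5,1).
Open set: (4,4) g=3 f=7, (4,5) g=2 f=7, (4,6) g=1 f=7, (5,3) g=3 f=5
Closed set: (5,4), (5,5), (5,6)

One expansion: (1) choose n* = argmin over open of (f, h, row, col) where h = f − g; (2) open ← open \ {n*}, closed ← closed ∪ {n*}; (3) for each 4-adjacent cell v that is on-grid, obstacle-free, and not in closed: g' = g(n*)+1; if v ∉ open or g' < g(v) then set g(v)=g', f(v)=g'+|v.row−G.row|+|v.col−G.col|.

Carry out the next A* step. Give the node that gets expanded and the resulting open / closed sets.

expanded=(5,3); open=[(4,3) g=4 f=7, (4,4) g=3 f=7, (4,5) g=2 f=7, (4,6) g=1 f=7]; closed=[(5,3), (5,4), (5,5), (5,6)]

step 1: expand (5,3) (f=5, h=2) → closed; open now [(4,3) g=4 f=7, (4,4) g=3 f=7, (4,5) g=2 f=7, (4,6) g=1 f=7]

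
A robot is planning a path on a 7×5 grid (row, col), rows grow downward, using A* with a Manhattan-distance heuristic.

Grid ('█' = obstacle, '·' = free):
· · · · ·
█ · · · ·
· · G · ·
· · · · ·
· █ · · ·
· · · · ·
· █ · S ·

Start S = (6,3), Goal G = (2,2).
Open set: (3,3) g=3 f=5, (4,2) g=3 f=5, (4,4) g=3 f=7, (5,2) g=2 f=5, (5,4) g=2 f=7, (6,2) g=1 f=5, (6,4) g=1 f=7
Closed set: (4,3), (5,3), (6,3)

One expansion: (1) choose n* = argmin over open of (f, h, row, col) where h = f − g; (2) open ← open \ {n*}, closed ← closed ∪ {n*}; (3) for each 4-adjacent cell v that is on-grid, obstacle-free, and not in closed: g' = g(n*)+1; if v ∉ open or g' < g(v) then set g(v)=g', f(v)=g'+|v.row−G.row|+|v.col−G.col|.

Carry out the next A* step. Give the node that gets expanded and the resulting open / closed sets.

step 1: expand (3,3) (f=5, h=2) → closed; open now [(2,3) g=4 f=5, (3,2) g=4 f=5, (3,4) g=4 f=7, (4,2) g=3 f=5, (4,4) g=3 f=7, (5,2) g=2 f=5, (5,4) g=2 f=7, (6,2) g=1 f=5, (6,4) g=1 f=7]

expanded=(3,3); open=[(2,3) g=4 f=5, (3,2) g=4 f=5, (3,4) g=4 f=7, (4,2) g=3 f=5, (4,4) g=3 f=7, (5,2) g=2 f=5, (5,4) g=2 f=7, (6,2) g=1 f=5, (6,4) g=1 f=7]; closed=[(3,3), (4,3), (5,3), (6,3)]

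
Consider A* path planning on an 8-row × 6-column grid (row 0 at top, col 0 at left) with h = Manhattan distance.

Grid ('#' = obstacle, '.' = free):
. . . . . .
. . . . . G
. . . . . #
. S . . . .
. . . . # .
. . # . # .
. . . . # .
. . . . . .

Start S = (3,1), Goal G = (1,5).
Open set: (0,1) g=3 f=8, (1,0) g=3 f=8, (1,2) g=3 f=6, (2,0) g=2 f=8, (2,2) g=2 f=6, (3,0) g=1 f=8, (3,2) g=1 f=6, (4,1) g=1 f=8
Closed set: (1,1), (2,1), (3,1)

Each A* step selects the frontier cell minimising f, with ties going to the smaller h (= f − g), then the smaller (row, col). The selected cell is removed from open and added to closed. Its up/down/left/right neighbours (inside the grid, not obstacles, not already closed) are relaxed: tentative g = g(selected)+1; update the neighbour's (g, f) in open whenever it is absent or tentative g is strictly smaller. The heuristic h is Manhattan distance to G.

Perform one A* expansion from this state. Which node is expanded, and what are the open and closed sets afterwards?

expanded=(1,2); open=[(0,1) g=3 f=8, (0,2) g=4 f=8, (1,0) g=3 f=8, (1,3) g=4 f=6, (2,0) g=2 f=8, (2,2) g=2 f=6, (3,0) g=1 f=8, (3,2) g=1 f=6, (4,1) g=1 f=8]; closed=[(1,1), (1,2), (2,1), (3,1)]

step 1: expand (1,2) (f=6, h=3) → closed; open now [(0,1) g=3 f=8, (0,2) g=4 f=8, (1,0) g=3 f=8, (1,3) g=4 f=6, (2,0) g=2 f=8, (2,2) g=2 f=6, (3,0) g=1 f=8, (3,2) g=1 f=6, (4,1) g=1 f=8]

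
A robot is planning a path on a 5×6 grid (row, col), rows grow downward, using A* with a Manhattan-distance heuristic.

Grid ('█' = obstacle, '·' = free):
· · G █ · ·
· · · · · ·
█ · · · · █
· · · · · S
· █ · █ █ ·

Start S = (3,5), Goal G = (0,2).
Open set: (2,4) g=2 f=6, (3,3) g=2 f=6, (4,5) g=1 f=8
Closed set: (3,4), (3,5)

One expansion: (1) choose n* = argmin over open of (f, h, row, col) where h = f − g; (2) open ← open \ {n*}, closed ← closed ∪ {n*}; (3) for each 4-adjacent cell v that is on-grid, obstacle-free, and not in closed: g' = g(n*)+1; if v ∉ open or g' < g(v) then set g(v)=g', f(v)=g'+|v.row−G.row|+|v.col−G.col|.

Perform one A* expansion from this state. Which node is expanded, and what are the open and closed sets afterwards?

step 1: expand (2,4) (f=6, h=4) → closed; open now [(1,4) g=3 f=6, (2,3) g=3 f=6, (3,3) g=2 f=6, (4,5) g=1 f=8]

expanded=(2,4); open=[(1,4) g=3 f=6, (2,3) g=3 f=6, (3,3) g=2 f=6, (4,5) g=1 f=8]; closed=[(2,4), (3,4), (3,5)]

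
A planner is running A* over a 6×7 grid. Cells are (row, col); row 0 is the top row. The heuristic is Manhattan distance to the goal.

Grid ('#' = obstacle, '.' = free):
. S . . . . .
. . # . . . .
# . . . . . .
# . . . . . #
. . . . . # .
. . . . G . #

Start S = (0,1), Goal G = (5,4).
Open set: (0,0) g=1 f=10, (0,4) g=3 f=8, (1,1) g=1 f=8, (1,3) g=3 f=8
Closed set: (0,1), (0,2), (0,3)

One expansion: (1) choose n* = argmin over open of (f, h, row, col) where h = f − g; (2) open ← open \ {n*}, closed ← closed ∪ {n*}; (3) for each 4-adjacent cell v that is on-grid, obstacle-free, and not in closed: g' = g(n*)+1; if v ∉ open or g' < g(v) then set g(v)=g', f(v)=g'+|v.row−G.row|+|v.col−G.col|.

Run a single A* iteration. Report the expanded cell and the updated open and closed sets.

expanded=(0,4); open=[(0,0) g=1 f=10, (0,5) g=4 f=10, (1,1) g=1 f=8, (1,3) g=3 f=8, (1,4) g=4 f=8]; closed=[(0,1), (0,2), (0,3), (0,4)]

step 1: expand (0,4) (f=8, h=5) → closed; open now [(0,0) g=1 f=10, (0,5) g=4 f=10, (1,1) g=1 f=8, (1,3) g=3 f=8, (1,4) g=4 f=8]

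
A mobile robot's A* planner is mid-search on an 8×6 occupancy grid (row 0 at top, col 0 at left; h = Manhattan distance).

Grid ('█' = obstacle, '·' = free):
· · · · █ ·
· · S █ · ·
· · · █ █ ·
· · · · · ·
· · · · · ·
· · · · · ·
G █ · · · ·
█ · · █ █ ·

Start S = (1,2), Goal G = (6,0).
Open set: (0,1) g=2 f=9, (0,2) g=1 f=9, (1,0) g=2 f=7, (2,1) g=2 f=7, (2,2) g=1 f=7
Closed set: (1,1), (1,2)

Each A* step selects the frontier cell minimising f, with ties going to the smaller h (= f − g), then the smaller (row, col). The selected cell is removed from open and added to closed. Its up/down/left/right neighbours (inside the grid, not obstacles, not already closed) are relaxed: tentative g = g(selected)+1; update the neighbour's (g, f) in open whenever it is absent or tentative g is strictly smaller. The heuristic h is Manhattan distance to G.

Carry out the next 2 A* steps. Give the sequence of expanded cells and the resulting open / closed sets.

order=[(1,0) → (2,0)]; open=[(0,0) g=3 f=9, (0,1) g=2 f=9, (0,2) g=1 f=9, (2,1) g=2 f=7, (2,2) g=1 f=7, (3,0) g=4 f=7]; closed=[(1,0), (1,1), (1,2), (2,0)]

step 1: expand (1,0) (f=7, h=5) → closed; open now [(0,0) g=3 f=9, (0,1) g=2 f=9, (0,2) g=1 f=9, (2,0) g=3 f=7, (2,1) g=2 f=7, (2,2) g=1 f=7]
step 2: expand (2,0) (f=7, h=4) → closed; open now [(0,0) g=3 f=9, (0,1) g=2 f=9, (0,2) g=1 f=9, (2,1) g=2 f=7, (2,2) g=1 f=7, (3,0) g=4 f=7]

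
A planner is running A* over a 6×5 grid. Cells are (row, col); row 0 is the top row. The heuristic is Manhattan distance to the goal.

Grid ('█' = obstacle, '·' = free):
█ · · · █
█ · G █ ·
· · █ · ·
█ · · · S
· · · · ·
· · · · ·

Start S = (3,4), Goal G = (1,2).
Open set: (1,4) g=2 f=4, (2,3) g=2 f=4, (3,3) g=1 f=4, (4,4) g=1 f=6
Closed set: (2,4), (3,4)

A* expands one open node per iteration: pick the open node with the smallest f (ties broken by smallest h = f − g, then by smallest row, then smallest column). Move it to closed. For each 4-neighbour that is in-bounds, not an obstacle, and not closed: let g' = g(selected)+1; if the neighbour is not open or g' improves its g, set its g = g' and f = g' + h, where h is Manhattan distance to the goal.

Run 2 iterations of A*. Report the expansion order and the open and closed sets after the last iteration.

step 1: expand (1,4) (f=4, h=2) → closed; open now [(2,3) g=2 f=4, (3,3) g=1 f=4, (4,4) g=1 f=6]
step 2: expand (2,3) (f=4, h=2) → closed; open now [(3,3) g=1 f=4, (4,4) g=1 f=6]

order=[(1,4) → (2,3)]; open=[(3,3) g=1 f=4, (4,4) g=1 f=6]; closed=[(1,4), (2,3), (2,4), (3,4)]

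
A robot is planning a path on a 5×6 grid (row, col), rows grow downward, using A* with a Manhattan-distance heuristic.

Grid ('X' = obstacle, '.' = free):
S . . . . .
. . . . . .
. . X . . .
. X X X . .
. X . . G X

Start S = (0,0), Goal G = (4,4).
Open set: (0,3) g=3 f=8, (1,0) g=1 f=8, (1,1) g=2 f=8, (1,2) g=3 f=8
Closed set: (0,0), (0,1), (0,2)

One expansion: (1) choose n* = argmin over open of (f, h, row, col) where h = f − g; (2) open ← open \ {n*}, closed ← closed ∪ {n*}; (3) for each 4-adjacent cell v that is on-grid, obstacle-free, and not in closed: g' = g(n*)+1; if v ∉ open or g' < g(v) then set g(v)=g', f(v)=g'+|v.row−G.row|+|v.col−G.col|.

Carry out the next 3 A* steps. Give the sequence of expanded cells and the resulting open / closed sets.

order=[(0,3) → (0,4) → (1,4)]; open=[(0,5) g=5 f=10, (1,0) g=1 f=8, (1,1) g=2 f=8, (1,2) g=3 f=8, (1,3) g=4 f=8, (1,5) g=6 f=10, (2,4) g=6 f=8]; closed=[(0,0), (0,1), (0,2), (0,3), (0,4), (1,4)]

step 1: expand (0,3) (f=8, h=5) → closed; open now [(0,4) g=4 f=8, (1,0) g=1 f=8, (1,1) g=2 f=8, (1,2) g=3 f=8, (1,3) g=4 f=8]
step 2: expand (0,4) (f=8, h=4) → closed; open now [(0,5) g=5 f=10, (1,0) g=1 f=8, (1,1) g=2 f=8, (1,2) g=3 f=8, (1,3) g=4 f=8, (1,4) g=5 f=8]
step 3: expand (1,4) (f=8, h=3) → closed; open now [(0,5) g=5 f=10, (1,0) g=1 f=8, (1,1) g=2 f=8, (1,2) g=3 f=8, (1,3) g=4 f=8, (1,5) g=6 f=10, (2,4) g=6 f=8]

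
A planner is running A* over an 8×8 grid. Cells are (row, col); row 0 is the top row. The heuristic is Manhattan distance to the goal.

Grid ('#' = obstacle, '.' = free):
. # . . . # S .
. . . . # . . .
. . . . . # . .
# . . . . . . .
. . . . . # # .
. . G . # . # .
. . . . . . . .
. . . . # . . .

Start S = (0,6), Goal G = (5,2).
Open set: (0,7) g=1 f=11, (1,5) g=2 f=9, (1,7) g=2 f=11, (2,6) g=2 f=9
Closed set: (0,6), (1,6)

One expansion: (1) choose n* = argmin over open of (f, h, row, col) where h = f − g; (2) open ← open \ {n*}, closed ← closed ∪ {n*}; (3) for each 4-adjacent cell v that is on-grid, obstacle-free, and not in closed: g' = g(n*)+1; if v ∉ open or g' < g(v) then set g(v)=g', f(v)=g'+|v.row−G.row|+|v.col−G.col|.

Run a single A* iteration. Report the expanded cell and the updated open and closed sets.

expanded=(1,5); open=[(0,7) g=1 f=11, (1,7) g=2 f=11, (2,6) g=2 f=9]; closed=[(0,6), (1,5), (1,6)]

step 1: expand (1,5) (f=9, h=7) → closed; open now [(0,7) g=1 f=11, (1,7) g=2 f=11, (2,6) g=2 f=9]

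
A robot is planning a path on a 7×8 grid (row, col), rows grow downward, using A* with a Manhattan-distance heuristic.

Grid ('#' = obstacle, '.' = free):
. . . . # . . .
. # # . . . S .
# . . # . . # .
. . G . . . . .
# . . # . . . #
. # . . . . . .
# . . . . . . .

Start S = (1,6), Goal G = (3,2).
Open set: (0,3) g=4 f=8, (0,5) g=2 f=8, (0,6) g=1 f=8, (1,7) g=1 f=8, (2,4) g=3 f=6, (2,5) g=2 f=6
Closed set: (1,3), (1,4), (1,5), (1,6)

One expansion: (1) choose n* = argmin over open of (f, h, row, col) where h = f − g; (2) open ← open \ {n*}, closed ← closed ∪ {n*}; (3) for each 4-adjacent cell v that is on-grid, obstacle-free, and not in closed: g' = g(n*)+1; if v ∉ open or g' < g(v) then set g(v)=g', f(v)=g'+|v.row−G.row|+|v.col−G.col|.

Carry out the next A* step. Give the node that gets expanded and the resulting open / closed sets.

step 1: expand (2,4) (f=6, h=3) → closed; open now [(0,3) g=4 f=8, (0,5) g=2 f=8, (0,6) g=1 f=8, (1,7) g=1 f=8, (2,5) g=2 f=6, (3,4) g=4 f=6]

expanded=(2,4); open=[(0,3) g=4 f=8, (0,5) g=2 f=8, (0,6) g=1 f=8, (1,7) g=1 f=8, (2,5) g=2 f=6, (3,4) g=4 f=6]; closed=[(1,3), (1,4), (1,5), (1,6), (2,4)]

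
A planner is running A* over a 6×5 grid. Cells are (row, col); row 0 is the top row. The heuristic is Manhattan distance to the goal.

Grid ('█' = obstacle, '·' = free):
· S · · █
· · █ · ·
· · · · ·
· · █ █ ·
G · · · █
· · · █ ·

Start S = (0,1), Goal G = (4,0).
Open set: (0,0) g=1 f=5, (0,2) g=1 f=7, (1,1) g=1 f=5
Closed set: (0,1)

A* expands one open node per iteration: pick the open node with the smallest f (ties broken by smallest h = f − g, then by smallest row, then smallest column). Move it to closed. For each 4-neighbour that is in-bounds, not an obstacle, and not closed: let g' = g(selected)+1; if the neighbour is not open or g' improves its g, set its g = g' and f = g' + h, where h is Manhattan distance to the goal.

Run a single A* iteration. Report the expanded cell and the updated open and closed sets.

expanded=(0,0); open=[(0,2) g=1 f=7, (1,0) g=2 f=5, (1,1) g=1 f=5]; closed=[(0,0), (0,1)]

step 1: expand (0,0) (f=5, h=4) → closed; open now [(0,2) g=1 f=7, (1,0) g=2 f=5, (1,1) g=1 f=5]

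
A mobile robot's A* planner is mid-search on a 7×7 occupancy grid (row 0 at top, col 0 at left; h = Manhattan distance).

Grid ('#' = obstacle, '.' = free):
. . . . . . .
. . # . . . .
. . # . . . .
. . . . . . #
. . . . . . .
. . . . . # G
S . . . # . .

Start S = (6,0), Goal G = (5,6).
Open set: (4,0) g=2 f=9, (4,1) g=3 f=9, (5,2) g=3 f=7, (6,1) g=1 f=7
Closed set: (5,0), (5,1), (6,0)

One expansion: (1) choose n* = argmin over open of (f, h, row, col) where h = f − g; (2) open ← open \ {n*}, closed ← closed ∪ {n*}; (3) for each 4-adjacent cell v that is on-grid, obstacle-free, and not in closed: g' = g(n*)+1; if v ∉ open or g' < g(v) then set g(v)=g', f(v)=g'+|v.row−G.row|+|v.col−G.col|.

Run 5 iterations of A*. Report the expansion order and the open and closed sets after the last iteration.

order=[(5,2) → (5,3) → (5,4) → (6,1) → (6,2)]; open=[(4,0) g=2 f=9, (4,1) g=3 f=9, (4,2) g=4 f=9, (4,3) g=5 f=9, (4,4) g=6 f=9, (6,3) g=3 f=7]; closed=[(5,0), (5,1), (5,2), (5,3), (5,4), (6,0), (6,1), (6,2)]

step 1: expand (5,2) (f=7, h=4) → closed; open now [(4,0) g=2 f=9, (4,1) g=3 f=9, (4,2) g=4 f=9, (5,3) g=4 f=7, (6,1) g=1 f=7, (6,2) g=4 f=9]
step 2: expand (5,3) (f=7, h=3) → closed; open now [(4,0) g=2 f=9, (4,1) g=3 f=9, (4,2) g=4 f=9, (4,3) g=5 f=9, (5,4) g=5 f=7, (6,1) g=1 f=7, (6,2) g=4 f=9, (6,3) g=5 f=9]
step 3: expand (5,4) (f=7, h=2) → closed; open now [(4,0) g=2 f=9, (4,1) g=3 f=9, (4,2) g=4 f=9, (4,3) g=5 f=9, (4,4) g=6 f=9, (6,1) g=1 f=7, (6,2) g=4 f=9, (6,3) g=5 f=9]
step 4: expand (6,1) (f=7, h=6) → closed; open now [(4,0) g=2 f=9, (4,1) g=3 f=9, (4,2) g=4 f=9, (4,3) g=5 f=9, (4,4) g=6 f=9, (6,2) g=2 f=7, (6,3) g=5 f=9]
step 5: expand (6,2) (f=7, h=5) → closed; open now [(4,0) g=2 f=9, (4,1) g=3 f=9, (4,2) g=4 f=9, (4,3) g=5 f=9, (4,4) g=6 f=9, (6,3) g=3 f=7]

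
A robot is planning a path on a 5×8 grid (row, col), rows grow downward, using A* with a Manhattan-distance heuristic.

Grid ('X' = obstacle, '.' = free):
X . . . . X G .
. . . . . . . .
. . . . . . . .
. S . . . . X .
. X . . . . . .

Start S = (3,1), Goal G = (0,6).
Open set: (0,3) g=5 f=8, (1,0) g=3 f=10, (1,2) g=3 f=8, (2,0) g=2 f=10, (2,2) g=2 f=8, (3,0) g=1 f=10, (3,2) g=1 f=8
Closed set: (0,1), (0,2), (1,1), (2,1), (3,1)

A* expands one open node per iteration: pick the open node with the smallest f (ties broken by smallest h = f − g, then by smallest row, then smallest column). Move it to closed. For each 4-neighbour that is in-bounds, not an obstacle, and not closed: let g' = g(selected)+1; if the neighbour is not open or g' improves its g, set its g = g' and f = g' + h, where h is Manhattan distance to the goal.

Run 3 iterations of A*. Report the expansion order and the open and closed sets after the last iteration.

step 1: expand (0,3) (f=8, h=3) → closed; open now [(0,4) g=6 f=8, (1,0) g=3 f=10, (1,2) g=3 f=8, (1,3) g=6 f=10, (2,0) g=2 f=10, (2,2) g=2 f=8, (3,0) g=1 f=10, (3,2) g=1 f=8]
step 2: expand (0,4) (f=8, h=2) → closed; open now [(1,0) g=3 f=10, (1,2) g=3 f=8, (1,3) g=6 f=10, (1,4) g=7 f=10, (2,0) g=2 f=10, (2,2) g=2 f=8, (3,0) g=1 f=10, (3,2) g=1 f=8]
step 3: expand (1,2) (f=8, h=5) → closed; open now [(1,0) g=3 f=10, (1,3) g=4 f=8, (1,4) g=7 f=10, (2,0) g=2 f=10, (2,2) g=2 f=8, (3,0) g=1 f=10, (3,2) g=1 f=8]

order=[(0,3) → (0,4) → (1,2)]; open=[(1,0) g=3 f=10, (1,3) g=4 f=8, (1,4) g=7 f=10, (2,0) g=2 f=10, (2,2) g=2 f=8, (3,0) g=1 f=10, (3,2) g=1 f=8]; closed=[(0,1), (0,2), (0,3), (0,4), (1,1), (1,2), (2,1), (3,1)]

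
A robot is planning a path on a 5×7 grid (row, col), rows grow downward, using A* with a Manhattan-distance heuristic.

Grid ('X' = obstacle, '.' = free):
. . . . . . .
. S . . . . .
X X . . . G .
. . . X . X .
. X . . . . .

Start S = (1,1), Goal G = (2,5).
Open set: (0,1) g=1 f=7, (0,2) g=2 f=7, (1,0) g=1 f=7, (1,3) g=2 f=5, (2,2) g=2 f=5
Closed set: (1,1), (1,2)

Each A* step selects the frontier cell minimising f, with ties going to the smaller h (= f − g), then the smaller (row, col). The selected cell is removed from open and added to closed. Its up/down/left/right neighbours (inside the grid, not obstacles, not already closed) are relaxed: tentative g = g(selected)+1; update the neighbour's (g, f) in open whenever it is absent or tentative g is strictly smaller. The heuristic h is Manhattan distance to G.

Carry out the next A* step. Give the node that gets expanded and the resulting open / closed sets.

step 1: expand (1,3) (f=5, h=3) → closed; open now [(0,1) g=1 f=7, (0,2) g=2 f=7, (0,3) g=3 f=7, (1,0) g=1 f=7, (1,4) g=3 f=5, (2,2) g=2 f=5, (2,3) g=3 f=5]

expanded=(1,3); open=[(0,1) g=1 f=7, (0,2) g=2 f=7, (0,3) g=3 f=7, (1,0) g=1 f=7, (1,4) g=3 f=5, (2,2) g=2 f=5, (2,3) g=3 f=5]; closed=[(1,1), (1,2), (1,3)]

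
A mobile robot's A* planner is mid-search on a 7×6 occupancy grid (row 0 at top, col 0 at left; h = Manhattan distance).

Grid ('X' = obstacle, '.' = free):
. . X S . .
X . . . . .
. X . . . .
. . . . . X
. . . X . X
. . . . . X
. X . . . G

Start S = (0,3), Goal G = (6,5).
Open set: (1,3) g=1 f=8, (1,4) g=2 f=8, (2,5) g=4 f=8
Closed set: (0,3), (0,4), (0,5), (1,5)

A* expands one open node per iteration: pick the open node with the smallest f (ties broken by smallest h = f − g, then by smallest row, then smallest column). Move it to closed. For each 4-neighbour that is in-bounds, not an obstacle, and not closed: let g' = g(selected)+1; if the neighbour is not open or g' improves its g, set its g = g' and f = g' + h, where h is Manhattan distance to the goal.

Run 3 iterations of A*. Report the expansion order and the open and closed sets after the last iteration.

step 1: expand (2,5) (f=8, h=4) → closed; open now [(1,3) g=1 f=8, (1,4) g=2 f=8, (2,4) g=5 f=10]
step 2: expand (1,4) (f=8, h=6) → closed; open now [(1,3) g=1 f=8, (2,4) g=3 f=8]
step 3: expand (2,4) (f=8, h=5) → closed; open now [(1,3) g=1 f=8, (2,3) g=4 f=10, (3,4) g=4 f=8]

order=[(2,5) → (1,4) → (2,4)]; open=[(1,3) g=1 f=8, (2,3) g=4 f=10, (3,4) g=4 f=8]; closed=[(0,3), (0,4), (0,5), (1,4), (1,5), (2,4), (2,5)]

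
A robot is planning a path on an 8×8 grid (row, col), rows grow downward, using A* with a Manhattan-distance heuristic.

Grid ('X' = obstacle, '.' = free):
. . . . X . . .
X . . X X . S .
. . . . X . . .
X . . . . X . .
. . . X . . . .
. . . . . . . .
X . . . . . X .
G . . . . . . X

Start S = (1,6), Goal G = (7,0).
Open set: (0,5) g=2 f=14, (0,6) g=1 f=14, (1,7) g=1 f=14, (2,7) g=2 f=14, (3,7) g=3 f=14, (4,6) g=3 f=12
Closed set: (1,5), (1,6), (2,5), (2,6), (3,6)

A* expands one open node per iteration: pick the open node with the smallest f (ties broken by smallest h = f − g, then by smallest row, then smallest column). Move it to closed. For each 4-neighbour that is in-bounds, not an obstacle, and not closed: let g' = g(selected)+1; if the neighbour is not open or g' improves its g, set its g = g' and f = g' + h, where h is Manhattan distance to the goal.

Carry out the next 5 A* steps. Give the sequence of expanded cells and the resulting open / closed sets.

order=[(4,6) → (4,5) → (4,4) → (5,4) → (5,3)]; open=[(0,5) g=2 f=14, (0,6) g=1 f=14, (1,7) g=1 f=14, (2,7) g=2 f=14, (3,4) g=6 f=14, (3,7) g=3 f=14, (4,7) g=4 f=14, (5,2) g=8 f=12, (5,5) g=5 f=12, (5,6) g=4 f=12, (6,3) g=8 f=12, (6,4) g=7 f=12]; closed=[(1,5), (1,6), (2,5), (2,6), (3,6), (4,4), (4,5), (4,6), (5,3), (5,4)]

step 1: expand (4,6) (f=12, h=9) → closed; open now [(0,5) g=2 f=14, (0,6) g=1 f=14, (1,7) g=1 f=14, (2,7) g=2 f=14, (3,7) g=3 f=14, (4,5) g=4 f=12, (4,7) g=4 f=14, (5,6) g=4 f=12]
step 2: expand (4,5) (f=12, h=8) → closed; open now [(0,5) g=2 f=14, (0,6) g=1 f=14, (1,7) g=1 f=14, (2,7) g=2 f=14, (3,7) g=3 f=14, (4,4) g=5 f=12, (4,7) g=4 f=14, (5,5) g=5 f=12, (5,6) g=4 f=12]
step 3: expand (4,4) (f=12, h=7) → closed; open now [(0,5) g=2 f=14, (0,6) g=1 f=14, (1,7) g=1 f=14, (2,7) g=2 f=14, (3,4) g=6 f=14, (3,7) g=3 f=14, (4,7) g=4 f=14, (5,4) g=6 f=12, (5,5) g=5 f=12, (5,6) g=4 f=12]
step 4: expand (5,4) (f=12, h=6) → closed; open now [(0,5) g=2 f=14, (0,6) g=1 f=14, (1,7) g=1 f=14, (2,7) g=2 f=14, (3,4) g=6 f=14, (3,7) g=3 f=14, (4,7) g=4 f=14, (5,3) g=7 f=12, (5,5) g=5 f=12, (5,6) g=4 f=12, (6,4) g=7 f=12]
step 5: expand (5,3) (f=12, h=5) → closed; open now [(0,5) g=2 f=14, (0,6) g=1 f=14, (1,7) g=1 f=14, (2,7) g=2 f=14, (3,4) g=6 f=14, (3,7) g=3 f=14, (4,7) g=4 f=14, (5,2) g=8 f=12, (5,5) g=5 f=12, (5,6) g=4 f=12, (6,3) g=8 f=12, (6,4) g=7 f=12]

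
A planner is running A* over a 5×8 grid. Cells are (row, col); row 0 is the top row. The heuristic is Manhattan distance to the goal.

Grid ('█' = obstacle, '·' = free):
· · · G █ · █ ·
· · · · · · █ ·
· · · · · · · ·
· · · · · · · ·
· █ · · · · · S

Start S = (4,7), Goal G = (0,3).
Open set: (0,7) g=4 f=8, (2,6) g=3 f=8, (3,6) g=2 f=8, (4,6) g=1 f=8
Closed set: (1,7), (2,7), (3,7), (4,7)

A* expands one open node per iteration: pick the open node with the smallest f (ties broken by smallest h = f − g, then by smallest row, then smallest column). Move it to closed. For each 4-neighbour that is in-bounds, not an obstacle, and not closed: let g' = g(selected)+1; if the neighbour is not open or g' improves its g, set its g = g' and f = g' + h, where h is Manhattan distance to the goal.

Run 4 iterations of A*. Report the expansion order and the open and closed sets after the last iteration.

order=[(0,7) → (2,6) → (2,5) → (1,5)]; open=[(0,5) g=6 f=8, (1,4) g=6 f=8, (2,4) g=5 f=8, (3,5) g=5 f=10, (3,6) g=2 f=8, (4,6) g=1 f=8]; closed=[(0,7), (1,5), (1,7), (2,5), (2,6), (2,7), (3,7), (4,7)]

step 1: expand (0,7) (f=8, h=4) → closed; open now [(2,6) g=3 f=8, (3,6) g=2 f=8, (4,6) g=1 f=8]
step 2: expand (2,6) (f=8, h=5) → closed; open now [(2,5) g=4 f=8, (3,6) g=2 f=8, (4,6) g=1 f=8]
step 3: expand (2,5) (f=8, h=4) → closed; open now [(1,5) g=5 f=8, (2,4) g=5 f=8, (3,5) g=5 f=10, (3,6) g=2 f=8, (4,6) g=1 f=8]
step 4: expand (1,5) (f=8, h=3) → closed; open now [(0,5) g=6 f=8, (1,4) g=6 f=8, (2,4) g=5 f=8, (3,5) g=5 f=10, (3,6) g=2 f=8, (4,6) g=1 f=8]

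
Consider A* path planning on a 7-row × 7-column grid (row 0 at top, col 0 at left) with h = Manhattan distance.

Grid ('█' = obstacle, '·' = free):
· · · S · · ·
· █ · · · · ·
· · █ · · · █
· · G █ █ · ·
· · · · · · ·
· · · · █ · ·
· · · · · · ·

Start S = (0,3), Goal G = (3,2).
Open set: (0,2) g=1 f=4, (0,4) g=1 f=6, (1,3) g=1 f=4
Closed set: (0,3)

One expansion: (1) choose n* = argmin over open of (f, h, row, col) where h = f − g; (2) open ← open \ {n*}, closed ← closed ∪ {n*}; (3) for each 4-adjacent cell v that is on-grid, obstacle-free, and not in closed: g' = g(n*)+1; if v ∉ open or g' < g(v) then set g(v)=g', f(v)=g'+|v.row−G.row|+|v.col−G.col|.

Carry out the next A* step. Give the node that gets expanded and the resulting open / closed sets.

expanded=(0,2); open=[(0,1) g=2 f=6, (0,4) g=1 f=6, (1,2) g=2 f=4, (1,3) g=1 f=4]; closed=[(0,2), (0,3)]

step 1: expand (0,2) (f=4, h=3) → closed; open now [(0,1) g=2 f=6, (0,4) g=1 f=6, (1,2) g=2 f=4, (1,3) g=1 f=4]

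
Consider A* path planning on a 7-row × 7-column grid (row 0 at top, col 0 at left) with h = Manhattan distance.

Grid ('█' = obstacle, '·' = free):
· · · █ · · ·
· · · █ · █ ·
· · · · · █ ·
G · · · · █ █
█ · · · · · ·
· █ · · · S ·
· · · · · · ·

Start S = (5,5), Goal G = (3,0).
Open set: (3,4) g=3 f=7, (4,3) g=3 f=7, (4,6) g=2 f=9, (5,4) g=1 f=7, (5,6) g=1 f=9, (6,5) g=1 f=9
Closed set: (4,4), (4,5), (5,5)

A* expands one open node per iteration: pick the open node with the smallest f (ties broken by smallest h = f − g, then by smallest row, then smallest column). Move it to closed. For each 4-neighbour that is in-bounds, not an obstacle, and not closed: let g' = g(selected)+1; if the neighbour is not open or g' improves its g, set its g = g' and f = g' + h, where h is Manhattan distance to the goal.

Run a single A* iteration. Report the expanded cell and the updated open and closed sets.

expanded=(3,4); open=[(2,4) g=4 f=9, (3,3) g=4 f=7, (4,3) g=3 f=7, (4,6) g=2 f=9, (5,4) g=1 f=7, (5,6) g=1 f=9, (6,5) g=1 f=9]; closed=[(3,4), (4,4), (4,5), (5,5)]

step 1: expand (3,4) (f=7, h=4) → closed; open now [(2,4) g=4 f=9, (3,3) g=4 f=7, (4,3) g=3 f=7, (4,6) g=2 f=9, (5,4) g=1 f=7, (5,6) g=1 f=9, (6,5) g=1 f=9]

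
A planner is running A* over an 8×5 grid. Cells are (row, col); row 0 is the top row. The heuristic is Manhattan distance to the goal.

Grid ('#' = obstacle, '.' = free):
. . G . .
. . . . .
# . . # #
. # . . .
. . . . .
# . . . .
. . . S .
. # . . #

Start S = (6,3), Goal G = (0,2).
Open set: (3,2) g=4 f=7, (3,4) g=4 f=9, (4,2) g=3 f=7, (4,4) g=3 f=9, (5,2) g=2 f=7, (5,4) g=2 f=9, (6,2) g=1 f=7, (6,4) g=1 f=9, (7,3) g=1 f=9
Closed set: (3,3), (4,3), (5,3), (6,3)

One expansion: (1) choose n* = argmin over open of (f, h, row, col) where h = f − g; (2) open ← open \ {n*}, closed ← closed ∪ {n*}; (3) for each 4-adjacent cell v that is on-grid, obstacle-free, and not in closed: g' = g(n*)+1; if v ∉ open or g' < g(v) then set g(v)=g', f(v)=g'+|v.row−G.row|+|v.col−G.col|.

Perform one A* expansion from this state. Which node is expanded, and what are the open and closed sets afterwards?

expanded=(3,2); open=[(2,2) g=5 f=7, (3,4) g=4 f=9, (4,2) g=3 f=7, (4,4) g=3 f=9, (5,2) g=2 f=7, (5,4) g=2 f=9, (6,2) g=1 f=7, (6,4) g=1 f=9, (7,3) g=1 f=9]; closed=[(3,2), (3,3), (4,3), (5,3), (6,3)]

step 1: expand (3,2) (f=7, h=3) → closed; open now [(2,2) g=5 f=7, (3,4) g=4 f=9, (4,2) g=3 f=7, (4,4) g=3 f=9, (5,2) g=2 f=7, (5,4) g=2 f=9, (6,2) g=1 f=7, (6,4) g=1 f=9, (7,3) g=1 f=9]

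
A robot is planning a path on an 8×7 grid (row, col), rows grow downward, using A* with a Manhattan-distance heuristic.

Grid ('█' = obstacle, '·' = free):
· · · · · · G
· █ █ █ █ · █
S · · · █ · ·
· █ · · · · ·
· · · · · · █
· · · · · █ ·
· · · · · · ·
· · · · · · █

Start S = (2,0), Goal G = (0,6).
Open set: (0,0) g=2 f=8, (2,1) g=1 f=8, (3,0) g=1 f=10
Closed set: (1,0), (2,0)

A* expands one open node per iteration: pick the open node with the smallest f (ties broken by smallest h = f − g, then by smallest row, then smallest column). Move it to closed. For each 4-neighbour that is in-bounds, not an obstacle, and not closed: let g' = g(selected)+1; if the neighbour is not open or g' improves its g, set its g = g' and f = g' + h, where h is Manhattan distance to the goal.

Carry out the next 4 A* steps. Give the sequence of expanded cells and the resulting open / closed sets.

step 1: expand (0,0) (f=8, h=6) → closed; open now [(0,1) g=3 f=8, (2,1) g=1 f=8, (3,0) g=1 f=10]
step 2: expand (0,1) (f=8, h=5) → closed; open now [(0,2) g=4 f=8, (2,1) g=1 f=8, (3,0) g=1 f=10]
step 3: expand (0,2) (f=8, h=4) → closed; open now [(0,3) g=5 f=8, (2,1) g=1 f=8, (3,0) g=1 f=10]
step 4: expand (0,3) (f=8, h=3) → closed; open now [(0,4) g=6 f=8, (2,1) g=1 f=8, (3,0) g=1 f=10]

order=[(0,0) → (0,1) → (0,2) → (0,3)]; open=[(0,4) g=6 f=8, (2,1) g=1 f=8, (3,0) g=1 f=10]; closed=[(0,0), (0,1), (0,2), (0,3), (1,0), (2,0)]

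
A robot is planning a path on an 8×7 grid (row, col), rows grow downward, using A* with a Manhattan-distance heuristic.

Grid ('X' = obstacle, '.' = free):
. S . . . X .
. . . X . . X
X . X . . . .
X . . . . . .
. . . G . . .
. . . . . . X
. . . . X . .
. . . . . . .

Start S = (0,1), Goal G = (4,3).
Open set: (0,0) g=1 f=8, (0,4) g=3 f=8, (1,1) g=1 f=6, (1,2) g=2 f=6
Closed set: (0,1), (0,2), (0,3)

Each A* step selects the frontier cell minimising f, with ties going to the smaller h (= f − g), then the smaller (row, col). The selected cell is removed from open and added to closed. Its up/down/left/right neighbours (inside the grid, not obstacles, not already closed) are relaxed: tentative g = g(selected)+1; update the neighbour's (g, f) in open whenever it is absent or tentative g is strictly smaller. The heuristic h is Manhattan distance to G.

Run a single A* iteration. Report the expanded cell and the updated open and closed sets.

expanded=(1,2); open=[(0,0) g=1 f=8, (0,4) g=3 f=8, (1,1) g=1 f=6]; closed=[(0,1), (0,2), (0,3), (1,2)]

step 1: expand (1,2) (f=6, h=4) → closed; open now [(0,0) g=1 f=8, (0,4) g=3 f=8, (1,1) g=1 f=6]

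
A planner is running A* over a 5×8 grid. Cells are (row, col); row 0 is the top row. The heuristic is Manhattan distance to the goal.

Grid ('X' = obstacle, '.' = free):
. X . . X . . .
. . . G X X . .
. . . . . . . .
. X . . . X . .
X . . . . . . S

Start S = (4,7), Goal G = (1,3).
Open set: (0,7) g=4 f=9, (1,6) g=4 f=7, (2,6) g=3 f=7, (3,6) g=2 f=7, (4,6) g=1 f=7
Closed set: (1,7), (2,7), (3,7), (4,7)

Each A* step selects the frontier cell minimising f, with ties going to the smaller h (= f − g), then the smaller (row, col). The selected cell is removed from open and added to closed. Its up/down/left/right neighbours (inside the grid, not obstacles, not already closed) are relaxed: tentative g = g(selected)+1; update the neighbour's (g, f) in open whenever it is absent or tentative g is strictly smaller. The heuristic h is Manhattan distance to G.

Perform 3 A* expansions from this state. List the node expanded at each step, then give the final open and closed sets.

order=[(1,6) → (2,6) → (2,5)]; open=[(0,6) g=5 f=9, (0,7) g=4 f=9, (2,4) g=5 f=7, (3,6) g=2 f=7, (4,6) g=1 f=7]; closed=[(1,6), (1,7), (2,5), (2,6), (2,7), (3,7), (4,7)]

step 1: expand (1,6) (f=7, h=3) → closed; open now [(0,6) g=5 f=9, (0,7) g=4 f=9, (2,6) g=3 f=7, (3,6) g=2 f=7, (4,6) g=1 f=7]
step 2: expand (2,6) (f=7, h=4) → closed; open now [(0,6) g=5 f=9, (0,7) g=4 f=9, (2,5) g=4 f=7, (3,6) g=2 f=7, (4,6) g=1 f=7]
step 3: expand (2,5) (f=7, h=3) → closed; open now [(0,6) g=5 f=9, (0,7) g=4 f=9, (2,4) g=5 f=7, (3,6) g=2 f=7, (4,6) g=1 f=7]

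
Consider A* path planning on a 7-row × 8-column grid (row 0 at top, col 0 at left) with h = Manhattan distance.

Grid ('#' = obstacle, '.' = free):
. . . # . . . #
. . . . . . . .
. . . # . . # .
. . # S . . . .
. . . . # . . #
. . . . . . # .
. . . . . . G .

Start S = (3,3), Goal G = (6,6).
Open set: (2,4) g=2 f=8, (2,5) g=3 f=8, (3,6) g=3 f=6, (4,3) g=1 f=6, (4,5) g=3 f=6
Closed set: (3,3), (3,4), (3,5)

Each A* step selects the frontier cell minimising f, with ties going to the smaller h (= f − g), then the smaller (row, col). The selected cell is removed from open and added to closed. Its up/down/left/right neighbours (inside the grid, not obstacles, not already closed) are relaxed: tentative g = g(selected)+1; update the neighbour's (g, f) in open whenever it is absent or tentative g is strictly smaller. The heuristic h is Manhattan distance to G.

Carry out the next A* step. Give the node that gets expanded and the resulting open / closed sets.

expanded=(3,6); open=[(2,4) g=2 f=8, (2,5) g=3 f=8, (3,7) g=4 f=8, (4,3) g=1 f=6, (4,5) g=3 f=6, (4,6) g=4 f=6]; closed=[(3,3), (3,4), (3,5), (3,6)]

step 1: expand (3,6) (f=6, h=3) → closed; open now [(2,4) g=2 f=8, (2,5) g=3 f=8, (3,7) g=4 f=8, (4,3) g=1 f=6, (4,5) g=3 f=6, (4,6) g=4 f=6]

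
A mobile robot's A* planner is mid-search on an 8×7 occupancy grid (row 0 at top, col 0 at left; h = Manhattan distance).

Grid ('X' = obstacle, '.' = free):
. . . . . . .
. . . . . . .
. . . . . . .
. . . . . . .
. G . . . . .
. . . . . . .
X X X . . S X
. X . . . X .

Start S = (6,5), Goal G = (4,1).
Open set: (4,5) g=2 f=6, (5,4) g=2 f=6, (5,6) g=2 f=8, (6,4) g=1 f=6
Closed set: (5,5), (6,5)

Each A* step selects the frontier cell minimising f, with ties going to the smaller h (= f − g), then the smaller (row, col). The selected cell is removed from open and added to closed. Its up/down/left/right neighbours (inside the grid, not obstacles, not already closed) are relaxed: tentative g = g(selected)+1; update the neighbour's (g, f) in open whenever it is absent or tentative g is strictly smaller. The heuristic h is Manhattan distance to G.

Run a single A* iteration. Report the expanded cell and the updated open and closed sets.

step 1: expand (4,5) (f=6, h=4) → closed; open now [(3,5) g=3 f=8, (4,4) g=3 f=6, (4,6) g=3 f=8, (5,4) g=2 f=6, (5,6) g=2 f=8, (6,4) g=1 f=6]

expanded=(4,5); open=[(3,5) g=3 f=8, (4,4) g=3 f=6, (4,6) g=3 f=8, (5,4) g=2 f=6, (5,6) g=2 f=8, (6,4) g=1 f=6]; closed=[(4,5), (5,5), (6,5)]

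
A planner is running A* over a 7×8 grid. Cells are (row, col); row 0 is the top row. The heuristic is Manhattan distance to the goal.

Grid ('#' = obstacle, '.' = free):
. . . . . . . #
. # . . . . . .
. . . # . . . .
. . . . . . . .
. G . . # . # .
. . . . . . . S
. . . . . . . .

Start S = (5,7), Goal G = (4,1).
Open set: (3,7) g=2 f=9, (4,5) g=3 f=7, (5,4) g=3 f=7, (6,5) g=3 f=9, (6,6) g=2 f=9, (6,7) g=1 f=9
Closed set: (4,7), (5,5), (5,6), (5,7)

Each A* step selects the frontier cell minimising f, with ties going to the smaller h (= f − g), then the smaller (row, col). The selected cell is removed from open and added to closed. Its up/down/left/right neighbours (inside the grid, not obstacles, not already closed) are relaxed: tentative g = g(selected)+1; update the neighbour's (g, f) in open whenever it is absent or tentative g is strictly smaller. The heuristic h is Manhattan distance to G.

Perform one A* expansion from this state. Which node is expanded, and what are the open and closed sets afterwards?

expanded=(4,5); open=[(3,5) g=4 f=9, (3,7) g=2 f=9, (5,4) g=3 f=7, (6,5) g=3 f=9, (6,6) g=2 f=9, (6,7) g=1 f=9]; closed=[(4,5), (4,7), (5,5), (5,6), (5,7)]

step 1: expand (4,5) (f=7, h=4) → closed; open now [(3,5) g=4 f=9, (3,7) g=2 f=9, (5,4) g=3 f=7, (6,5) g=3 f=9, (6,6) g=2 f=9, (6,7) g=1 f=9]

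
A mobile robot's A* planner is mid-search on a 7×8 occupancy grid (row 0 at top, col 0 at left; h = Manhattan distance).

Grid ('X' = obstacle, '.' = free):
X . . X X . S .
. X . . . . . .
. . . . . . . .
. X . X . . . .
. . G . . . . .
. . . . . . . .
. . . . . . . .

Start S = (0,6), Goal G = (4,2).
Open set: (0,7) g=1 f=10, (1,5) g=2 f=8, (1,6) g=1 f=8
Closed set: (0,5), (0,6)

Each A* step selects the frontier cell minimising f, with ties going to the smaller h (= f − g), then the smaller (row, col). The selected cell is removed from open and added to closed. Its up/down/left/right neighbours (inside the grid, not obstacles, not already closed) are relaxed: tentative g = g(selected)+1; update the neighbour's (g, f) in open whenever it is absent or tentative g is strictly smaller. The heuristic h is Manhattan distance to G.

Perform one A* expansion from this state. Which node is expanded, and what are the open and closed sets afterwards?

expanded=(1,5); open=[(0,7) g=1 f=10, (1,4) g=3 f=8, (1,6) g=1 f=8, (2,5) g=3 f=8]; closed=[(0,5), (0,6), (1,5)]

step 1: expand (1,5) (f=8, h=6) → closed; open now [(0,7) g=1 f=10, (1,4) g=3 f=8, (1,6) g=1 f=8, (2,5) g=3 f=8]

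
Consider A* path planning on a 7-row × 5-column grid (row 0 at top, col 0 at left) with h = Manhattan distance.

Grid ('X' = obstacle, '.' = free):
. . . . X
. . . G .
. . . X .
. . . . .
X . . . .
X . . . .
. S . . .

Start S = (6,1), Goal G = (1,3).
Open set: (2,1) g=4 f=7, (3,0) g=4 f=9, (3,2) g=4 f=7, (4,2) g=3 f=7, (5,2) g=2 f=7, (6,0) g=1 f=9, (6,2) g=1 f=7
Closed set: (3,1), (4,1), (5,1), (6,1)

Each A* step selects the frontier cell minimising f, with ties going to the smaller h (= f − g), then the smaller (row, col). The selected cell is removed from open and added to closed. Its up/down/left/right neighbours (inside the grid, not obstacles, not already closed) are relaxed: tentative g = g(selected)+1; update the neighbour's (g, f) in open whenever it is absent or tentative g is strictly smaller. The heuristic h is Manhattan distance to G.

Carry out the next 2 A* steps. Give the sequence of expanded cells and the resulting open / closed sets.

step 1: expand (2,1) (f=7, h=3) → closed; open now [(1,1) g=5 f=7, (2,0) g=5 f=9, (2,2) g=5 f=7, (3,0) g=4 f=9, (3,2) g=4 f=7, (4,2) g=3 f=7, (5,2) g=2 f=7, (6,0) g=1 f=9, (6,2) g=1 f=7]
step 2: expand (1,1) (f=7, h=2) → closed; open now [(0,1) g=6 f=9, (1,0) g=6 f=9, (1,2) g=6 f=7, (2,0) g=5 f=9, (2,2) g=5 f=7, (3,0) g=4 f=9, (3,2) g=4 f=7, (4,2) g=3 f=7, (5,2) g=2 f=7, (6,0) g=1 f=9, (6,2) g=1 f=7]

order=[(2,1) → (1,1)]; open=[(0,1) g=6 f=9, (1,0) g=6 f=9, (1,2) g=6 f=7, (2,0) g=5 f=9, (2,2) g=5 f=7, (3,0) g=4 f=9, (3,2) g=4 f=7, (4,2) g=3 f=7, (5,2) g=2 f=7, (6,0) g=1 f=9, (6,2) g=1 f=7]; closed=[(1,1), (2,1), (3,1), (4,1), (5,1), (6,1)]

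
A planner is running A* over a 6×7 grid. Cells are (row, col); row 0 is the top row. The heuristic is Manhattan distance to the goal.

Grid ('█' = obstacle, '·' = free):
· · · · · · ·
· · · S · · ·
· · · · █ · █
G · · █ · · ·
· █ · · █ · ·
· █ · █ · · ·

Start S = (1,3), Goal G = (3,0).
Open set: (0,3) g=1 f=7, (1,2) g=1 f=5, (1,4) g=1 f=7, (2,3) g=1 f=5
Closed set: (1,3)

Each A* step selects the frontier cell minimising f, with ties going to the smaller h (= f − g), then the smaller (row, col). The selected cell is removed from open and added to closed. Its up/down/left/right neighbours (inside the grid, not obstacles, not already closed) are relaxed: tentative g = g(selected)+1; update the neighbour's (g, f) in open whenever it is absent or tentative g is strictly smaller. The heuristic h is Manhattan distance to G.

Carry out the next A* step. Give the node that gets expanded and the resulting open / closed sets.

step 1: expand (1,2) (f=5, h=4) → closed; open now [(0,2) g=2 f=7, (0,3) g=1 f=7, (1,1) g=2 f=5, (1,4) g=1 f=7, (2,2) g=2 f=5, (2,3) g=1 f=5]

expanded=(1,2); open=[(0,2) g=2 f=7, (0,3) g=1 f=7, (1,1) g=2 f=5, (1,4) g=1 f=7, (2,2) g=2 f=5, (2,3) g=1 f=5]; closed=[(1,2), (1,3)]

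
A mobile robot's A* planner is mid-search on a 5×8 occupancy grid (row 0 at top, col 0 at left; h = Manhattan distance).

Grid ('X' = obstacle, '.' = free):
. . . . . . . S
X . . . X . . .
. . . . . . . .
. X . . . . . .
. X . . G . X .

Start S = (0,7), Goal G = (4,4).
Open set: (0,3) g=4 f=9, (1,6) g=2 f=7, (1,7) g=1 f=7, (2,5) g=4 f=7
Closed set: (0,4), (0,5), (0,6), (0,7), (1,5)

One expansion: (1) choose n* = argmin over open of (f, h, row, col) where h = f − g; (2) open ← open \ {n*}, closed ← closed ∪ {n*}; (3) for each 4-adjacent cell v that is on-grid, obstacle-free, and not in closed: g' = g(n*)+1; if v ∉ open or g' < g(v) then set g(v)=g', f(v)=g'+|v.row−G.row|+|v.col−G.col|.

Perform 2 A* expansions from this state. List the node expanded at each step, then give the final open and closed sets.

step 1: expand (2,5) (f=7, h=3) → closed; open now [(0,3) g=4 f=9, (1,6) g=2 f=7, (1,7) g=1 f=7, (2,4) g=5 f=7, (2,6) g=5 f=9, (3,5) g=5 f=7]
step 2: expand (2,4) (f=7, h=2) → closed; open now [(0,3) g=4 f=9, (1,6) g=2 f=7, (1,7) g=1 f=7, (2,3) g=6 f=9, (2,6) g=5 f=9, (3,4) g=6 f=7, (3,5) g=5 f=7]

order=[(2,5) → (2,4)]; open=[(0,3) g=4 f=9, (1,6) g=2 f=7, (1,7) g=1 f=7, (2,3) g=6 f=9, (2,6) g=5 f=9, (3,4) g=6 f=7, (3,5) g=5 f=7]; closed=[(0,4), (0,5), (0,6), (0,7), (1,5), (2,4), (2,5)]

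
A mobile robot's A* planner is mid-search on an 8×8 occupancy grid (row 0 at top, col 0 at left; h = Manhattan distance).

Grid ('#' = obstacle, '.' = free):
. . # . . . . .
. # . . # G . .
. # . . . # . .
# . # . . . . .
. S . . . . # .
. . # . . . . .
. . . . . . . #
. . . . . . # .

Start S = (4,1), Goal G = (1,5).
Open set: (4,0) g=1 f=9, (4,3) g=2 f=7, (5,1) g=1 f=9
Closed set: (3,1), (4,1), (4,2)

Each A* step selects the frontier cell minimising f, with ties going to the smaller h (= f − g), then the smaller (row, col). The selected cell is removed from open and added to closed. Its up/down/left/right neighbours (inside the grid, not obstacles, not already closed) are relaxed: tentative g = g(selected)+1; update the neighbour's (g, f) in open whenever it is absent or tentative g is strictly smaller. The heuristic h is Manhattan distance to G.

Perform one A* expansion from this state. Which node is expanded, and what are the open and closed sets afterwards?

step 1: expand (4,3) (f=7, h=5) → closed; open now [(3,3) g=3 f=7, (4,0) g=1 f=9, (4,4) g=3 f=7, (5,1) g=1 f=9, (5,3) g=3 f=9]

expanded=(4,3); open=[(3,3) g=3 f=7, (4,0) g=1 f=9, (4,4) g=3 f=7, (5,1) g=1 f=9, (5,3) g=3 f=9]; closed=[(3,1), (4,1), (4,2), (4,3)]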